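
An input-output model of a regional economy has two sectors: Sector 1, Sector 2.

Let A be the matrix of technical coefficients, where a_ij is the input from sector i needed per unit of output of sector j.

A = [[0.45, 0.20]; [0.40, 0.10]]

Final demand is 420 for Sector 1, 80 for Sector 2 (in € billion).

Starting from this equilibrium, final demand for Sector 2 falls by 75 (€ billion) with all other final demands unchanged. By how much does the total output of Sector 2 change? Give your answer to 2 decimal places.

Δx_2 = -99.40

I − A =
  [   0.55    -0.20]
  [  -0.40     0.90]
det(I−A) = (0.55)(0.90) − (-0.20)(-0.40) = 0.4150
adj(I−A) = [[0.90, 0.20], [0.40, 0.55]]
(I − A)⁻¹ = adj(I−A) / det(I−A) ≈
  [   2.1687     0.4819]
  [   0.9639     1.3253]
Δx = (I − A)⁻¹ Δd with Δd having -75 in the Sector 2 component and 0 elsewhere.
So Δx_2 = L_22 · (-75), where L_22 = adj(I−A)_22 / det(I−A) = 0.55 / 0.4150.
Δx_2 = 0.55 × (-75) / 0.4150 = -41.25 / 0.4150 ≈ -99.40.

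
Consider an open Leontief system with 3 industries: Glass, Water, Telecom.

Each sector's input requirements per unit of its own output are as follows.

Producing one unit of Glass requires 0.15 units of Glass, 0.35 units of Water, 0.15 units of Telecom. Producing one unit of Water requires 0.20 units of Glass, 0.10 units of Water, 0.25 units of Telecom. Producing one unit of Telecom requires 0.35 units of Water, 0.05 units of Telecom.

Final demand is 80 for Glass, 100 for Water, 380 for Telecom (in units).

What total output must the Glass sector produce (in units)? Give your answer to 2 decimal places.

x_1 = 185.97

I − A =
  [   0.85    -0.20     0.00]
  [  -0.35     0.90    -0.35]
  [  -0.15    -0.25     0.95]
Cofactors of I−A, C_ij = (−1)^(i+j)·(minor ij) (rows/columns in the sector order above):
  C_11 = (0.90)(0.95) − (-0.35)(-0.25) = 0.7675
  C_12 = −[(-0.35)(0.95) − (-0.35)(-0.15)] = 0.3850
  C_13 = (-0.35)(-0.25) − (0.90)(-0.15) = 0.2225
  C_21 = −[(-0.20)(0.95) − (0.00)(-0.25)] = 0.1900
  C_22 = (0.85)(0.95) − (0.00)(-0.15) = 0.8075
  C_23 = −[(0.85)(-0.25) − (-0.20)(-0.15)] = 0.2425
  C_31 = (-0.20)(-0.35) − (0.00)(0.90) = 0.0700
  C_32 = −[(0.85)(-0.35) − (0.00)(-0.35)] = 0.2975
  C_33 = (0.85)(0.90) − (-0.20)(-0.35) = 0.6950
det(I−A) = Σ_j (I−A)_1j·C_1j = (0.85)(0.7675) + (-0.20)(0.3850) + (0.00)(0.2225) = 0.575375
adj(I−A) = Cᵀ =
  [ 0.7675   0.1900   0.0700]
  [ 0.3850   0.8075   0.2975]
  [ 0.2225   0.2425   0.6950]
(I − A)⁻¹ = adj(I−A) / det(I−A) ≈
  [   1.3339     0.3302     0.1217]
  [   0.6691     1.4034     0.5171]
  [   0.3867     0.4215     1.2079]
x = (I − A)⁻¹ d = adj(I−A)·d / det(I−A), with det(I−A) = 0.575375:
  x_1 = (0.7675·80 + 0.1900·100 + 0.0700·380) / 0.575375 = 107.00 / 0.575375 ≈ 185.97
  x_2 = (0.3850·80 + 0.8075·100 + 0.2975·380) / 0.575375 = 224.60 / 0.575375 ≈ 390.35
  x_3 = (0.2225·80 + 0.2425·100 + 0.6950·380) / 0.575375 = 306.15 / 0.575375 ≈ 532.09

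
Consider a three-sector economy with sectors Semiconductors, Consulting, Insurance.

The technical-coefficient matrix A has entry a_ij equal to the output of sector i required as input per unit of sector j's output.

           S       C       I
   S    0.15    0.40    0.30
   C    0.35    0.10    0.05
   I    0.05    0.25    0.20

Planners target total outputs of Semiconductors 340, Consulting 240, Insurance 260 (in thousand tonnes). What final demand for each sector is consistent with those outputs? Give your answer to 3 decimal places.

I − A =
  [   0.85    -0.40    -0.30]
  [  -0.35     0.90    -0.05]
  [  -0.05    -0.25     0.80]
d = (I − A) x:
  d_S = (+0.85)·340 + (-0.40)·240 + (-0.30)·260 = 115.000
  d_C = (-0.35)·340 + (+0.90)·240 + (-0.05)·260 = 84.000
  d_I = (-0.05)·340 + (-0.25)·240 + (+0.80)·260 = 131.000

d_S = 115.000, d_C = 84.000, d_I = 131.000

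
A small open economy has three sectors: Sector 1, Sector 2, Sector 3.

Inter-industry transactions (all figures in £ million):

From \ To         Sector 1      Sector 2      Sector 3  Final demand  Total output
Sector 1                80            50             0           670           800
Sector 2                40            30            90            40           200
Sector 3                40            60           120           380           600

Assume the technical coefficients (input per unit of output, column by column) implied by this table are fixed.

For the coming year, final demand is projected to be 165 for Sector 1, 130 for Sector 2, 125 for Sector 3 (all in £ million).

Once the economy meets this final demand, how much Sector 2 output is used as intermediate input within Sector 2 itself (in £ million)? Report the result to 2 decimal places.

Technical coefficients a_ij = z_ij / X_j:
  a_11 = 80/800 = 0.10, a_21 = 40/800 = 0.05, a_31 = 40/800 = 0.05
  a_12 = 50/200 = 0.25, a_22 = 30/200 = 0.15, a_32 = 60/200 = 0.30
  a_13 = 0/600 = 0.00, a_23 = 90/600 = 0.15, a_33 = 120/600 = 0.20
I − A =
  [   0.90    -0.25     0.00]
  [  -0.05     0.85    -0.15]
  [  -0.05    -0.30     0.80]
Cofactors of I−A, C_ij = (−1)^(i+j)·(minor ij) (rows/columns in the sector order above):
  C_11 = (0.85)(0.80) − (-0.15)(-0.30) = 0.6350
  C_12 = −[(-0.05)(0.80) − (-0.15)(-0.05)] = 0.0475
  C_13 = (-0.05)(-0.30) − (0.85)(-0.05) = 0.0575
  C_21 = −[(-0.25)(0.80) − (0.00)(-0.30)] = 0.2000
  C_22 = (0.90)(0.80) − (0.00)(-0.05) = 0.7200
  C_23 = −[(0.90)(-0.30) − (-0.25)(-0.05)] = 0.2825
  C_31 = (-0.25)(-0.15) − (0.00)(0.85) = 0.0375
  C_32 = −[(0.90)(-0.15) − (0.00)(-0.05)] = 0.1350
  C_33 = (0.90)(0.85) − (-0.25)(-0.05) = 0.7525
det(I−A) = Σ_j (I−A)_1j·C_1j = (0.90)(0.6350) + (-0.25)(0.0475) + (0.00)(0.0575) = 0.559625
adj(I−A) = Cᵀ =
  [ 0.6350   0.2000   0.0375]
  [ 0.0475   0.7200   0.1350]
  [ 0.0575   0.2825   0.7525]
(I − A)⁻¹ = adj(I−A) / det(I−A) ≈
  [   1.1347     0.3574     0.0670]
  [   0.0849     1.2866     0.2412]
  [   0.1027     0.5048     1.3447]
First solve x = (I − A)⁻¹ d = adj(I−A)·d / det(I−A); in particular x_2 = (0.0475·165 + 0.7200·130 + 0.1350·125) / 0.559625 = 118.3125 / 0.559625 ≈ 211.4139.
Intermediate flow from 2 to 2: z_22 = a_22 · x_2 = 0.15 × 118.3125 / 0.559625 = 17.746875 / 0.559625 ≈ 31.71.

z_22 = 31.71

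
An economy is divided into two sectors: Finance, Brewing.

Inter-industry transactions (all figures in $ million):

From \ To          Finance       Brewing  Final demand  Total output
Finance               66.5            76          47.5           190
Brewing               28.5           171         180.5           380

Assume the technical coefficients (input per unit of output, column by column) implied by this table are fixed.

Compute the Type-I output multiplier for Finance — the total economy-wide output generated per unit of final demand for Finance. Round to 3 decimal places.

m_1 = 2.137

Technical coefficients a_ij = z_ij / X_j:
  a_11 = 66.5/190 = 0.35, a_21 = 28.5/190 = 0.15
  a_12 = 76/380 = 0.20, a_22 = 171/380 = 0.45
I − A =
  [   0.65    -0.20]
  [  -0.15     0.55]
det(I−A) = (0.65)(0.55) − (-0.20)(-0.15) = 0.3275
adj(I−A) = [[0.55, 0.20], [0.15, 0.65]]
(I − A)⁻¹ = adj(I−A) / det(I−A) ≈
  [   1.6794     0.6107]
  [   0.4580     1.9847]
The output multiplier for sector j is the column-j sum of the Leontief inverse (I − A)⁻¹ = adj(I−A) / det(I−A).
Column 1 of adj(I−A): (0.55, 0.15); det(I−A) = 0.3275.
m_1 = (0.55 + 0.15) / 0.3275 = 0.70 / 0.3275 ≈ 2.137.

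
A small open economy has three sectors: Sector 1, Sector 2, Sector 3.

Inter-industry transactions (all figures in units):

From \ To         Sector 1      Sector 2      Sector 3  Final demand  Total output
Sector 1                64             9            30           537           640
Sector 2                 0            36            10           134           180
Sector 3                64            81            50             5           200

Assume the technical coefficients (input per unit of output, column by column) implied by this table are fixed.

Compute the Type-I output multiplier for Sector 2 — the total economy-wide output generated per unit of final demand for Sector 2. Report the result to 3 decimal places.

m_2 = 2.315

Technical coefficients a_ij = z_ij / X_j:
  a_11 = 64/640 = 0.10, a_21 = 0/640 = 0.00, a_31 = 64/640 = 0.10
  a_12 = 9/180 = 0.05, a_22 = 36/180 = 0.20, a_32 = 81/180 = 0.45
  a_13 = 30/200 = 0.15, a_23 = 10/200 = 0.05, a_33 = 50/200 = 0.25
I − A =
  [   0.90    -0.05    -0.15]
  [   0.00     0.80    -0.05]
  [  -0.10    -0.45     0.75]
Cofactors of I−A, C_ij = (−1)^(i+j)·(minor ij) (rows/columns in the sector order above):
  C_11 = (0.80)(0.75) − (-0.05)(-0.45) = 0.5775
  C_12 = −[(0.00)(0.75) − (-0.05)(-0.10)] = 0.0050
  C_13 = (0.00)(-0.45) − (0.80)(-0.10) = 0.0800
  C_21 = −[(-0.05)(0.75) − (-0.15)(-0.45)] = 0.1050
  C_22 = (0.90)(0.75) − (-0.15)(-0.10) = 0.6600
  C_23 = −[(0.90)(-0.45) − (-0.05)(-0.10)] = 0.4100
  C_31 = (-0.05)(-0.05) − (-0.15)(0.80) = 0.1225
  C_32 = −[(0.90)(-0.05) − (-0.15)(0.00)] = 0.0450
  C_33 = (0.90)(0.80) − (-0.05)(0.00) = 0.7200
det(I−A) = Σ_j (I−A)_1j·C_1j = (0.90)(0.5775) + (-0.05)(0.0050) + (-0.15)(0.0800) = 0.5075
adj(I−A) = Cᵀ =
  [ 0.5775   0.1050   0.1225]
  [ 0.0050   0.6600   0.0450]
  [ 0.0800   0.4100   0.7200]
(I − A)⁻¹ = adj(I−A) / det(I−A) ≈
  [   1.1379     0.2069     0.2414]
  [   0.0099     1.3005     0.0887]
  [   0.1576     0.8079     1.4187]
The output multiplier for sector j is the column-j sum of the Leontief inverse (I − A)⁻¹ = adj(I−A) / det(I−A).
Column 2 of adj(I−A): (0.1050, 0.6600, 0.4100); det(I−A) = 0.5075.
m_2 = (0.1050 + 0.6600 + 0.4100) / 0.5075 = 1.175 / 0.5075 ≈ 2.315.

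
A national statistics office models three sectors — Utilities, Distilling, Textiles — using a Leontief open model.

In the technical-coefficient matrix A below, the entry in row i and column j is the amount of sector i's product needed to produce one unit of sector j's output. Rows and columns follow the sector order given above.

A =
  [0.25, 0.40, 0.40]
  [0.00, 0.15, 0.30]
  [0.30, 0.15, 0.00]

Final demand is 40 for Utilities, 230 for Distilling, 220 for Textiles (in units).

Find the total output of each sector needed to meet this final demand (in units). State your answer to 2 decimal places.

I − A =
  [   0.75    -0.40    -0.40]
  [   0.00     0.85    -0.30]
  [  -0.30    -0.15     1.00]
Cofactors of I−A, C_ij = (−1)^(i+j)·(minor ij) (rows/columns in the sector order above):
  C_11 = (0.85)(1.00) − (-0.30)(-0.15) = 0.8050
  C_12 = −[(0.00)(1.00) − (-0.30)(-0.30)] = 0.0900
  C_13 = (0.00)(-0.15) − (0.85)(-0.30) = 0.2550
  C_21 = −[(-0.40)(1.00) − (-0.40)(-0.15)] = 0.4600
  C_22 = (0.75)(1.00) − (-0.40)(-0.30) = 0.6300
  C_23 = −[(0.75)(-0.15) − (-0.40)(-0.30)] = 0.2325
  C_31 = (-0.40)(-0.30) − (-0.40)(0.85) = 0.4600
  C_32 = −[(0.75)(-0.30) − (-0.40)(0.00)] = 0.2250
  C_33 = (0.75)(0.85) − (-0.40)(0.00) = 0.6375
det(I−A) = Σ_j (I−A)_1j·C_1j = (0.75)(0.8050) + (-0.40)(0.0900) + (-0.40)(0.2550) = 0.46575
adj(I−A) = Cᵀ =
  [ 0.8050   0.4600   0.4600]
  [ 0.0900   0.6300   0.2250]
  [ 0.2550   0.2325   0.6375]
(I − A)⁻¹ = adj(I−A) / det(I−A) ≈
  [   1.7284     0.9877     0.9877]
  [   0.1932     1.3527     0.4831]
  [   0.5475     0.4992     1.3688]
x = (I − A)⁻¹ d = adj(I−A)·d / det(I−A), with det(I−A) = 0.46575:
  x_1 = (0.8050·40 + 0.4600·230 + 0.4600·220) / 0.46575 = 239.20 / 0.46575 ≈ 513.58
  x_2 = (0.0900·40 + 0.6300·230 + 0.2250·220) / 0.46575 = 198.00 / 0.46575 ≈ 425.12
  x_3 = (0.2550·40 + 0.2325·230 + 0.6375·220) / 0.46575 = 203.925 / 0.46575 ≈ 437.84

x_1 = 513.58, x_2 = 425.12, x_3 = 437.84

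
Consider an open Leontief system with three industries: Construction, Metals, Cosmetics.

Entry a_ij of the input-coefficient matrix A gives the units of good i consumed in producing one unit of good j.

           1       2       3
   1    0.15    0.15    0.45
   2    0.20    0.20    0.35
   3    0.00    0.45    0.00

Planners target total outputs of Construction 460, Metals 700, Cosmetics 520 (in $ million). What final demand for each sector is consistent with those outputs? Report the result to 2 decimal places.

I − A =
  [   0.85    -0.15    -0.45]
  [  -0.20     0.80    -0.35]
  [   0.00    -0.45     1.00]
d = (I − A) x:
  d_1 = (+0.85)·460 + (-0.15)·700 + (-0.45)·520 = 52.00
  d_2 = (-0.20)·460 + (+0.80)·700 + (-0.35)·520 = 286.00
  d_3 = (+0.00)·460 + (-0.45)·700 + (+1.00)·520 = 205.00

d_1 = 52.00, d_2 = 286.00, d_3 = 205.00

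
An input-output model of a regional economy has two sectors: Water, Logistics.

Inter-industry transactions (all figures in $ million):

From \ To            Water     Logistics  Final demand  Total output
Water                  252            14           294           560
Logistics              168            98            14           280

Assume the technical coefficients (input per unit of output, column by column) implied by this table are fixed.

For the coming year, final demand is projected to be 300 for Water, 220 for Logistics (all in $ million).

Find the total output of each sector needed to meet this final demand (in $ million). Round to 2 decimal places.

Technical coefficients a_ij = z_ij / X_j:
  a_11 = 252/560 = 0.45, a_21 = 168/560 = 0.30
  a_12 = 14/280 = 0.05, a_22 = 98/280 = 0.35
I − A =
  [   0.55    -0.05]
  [  -0.30     0.65]
det(I−A) = (0.55)(0.65) − (-0.05)(-0.30) = 0.3425
adj(I−A) = [[0.65, 0.05], [0.30, 0.55]]
(I − A)⁻¹ = adj(I−A) / det(I−A) ≈
  [   1.8978     0.1460]
  [   0.8759     1.6058]
x = (I − A)⁻¹ d = adj(I−A)·d / det(I−A), with det(I−A) = 0.3425:
  x_1 = (0.65·300 + 0.05·220) / 0.3425 = 206.00 / 0.3425 ≈ 601.46
  x_2 = (0.30·300 + 0.55·220) / 0.3425 = 211.00 / 0.3425 ≈ 616.06

x_1 = 601.46, x_2 = 616.06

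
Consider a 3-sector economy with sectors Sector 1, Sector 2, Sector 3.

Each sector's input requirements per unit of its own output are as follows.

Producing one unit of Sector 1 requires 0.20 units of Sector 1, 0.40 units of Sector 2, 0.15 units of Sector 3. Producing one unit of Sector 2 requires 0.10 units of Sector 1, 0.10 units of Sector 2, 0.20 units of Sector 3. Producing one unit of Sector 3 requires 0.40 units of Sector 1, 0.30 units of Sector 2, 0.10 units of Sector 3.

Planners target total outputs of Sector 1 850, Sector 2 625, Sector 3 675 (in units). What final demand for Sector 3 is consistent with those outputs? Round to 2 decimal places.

d_3 = 355.00

I − A =
  [   0.80    -0.10    -0.40]
  [  -0.40     0.90    -0.30]
  [  -0.15    -0.20     0.90]
d = (I − A) x:
  d_1 = (+0.80)·850 + (-0.10)·625 + (-0.40)·675 = 347.50
  d_2 = (-0.40)·850 + (+0.90)·625 + (-0.30)·675 = 20.00
  d_3 = (-0.15)·850 + (-0.20)·625 + (+0.90)·675 = 355.00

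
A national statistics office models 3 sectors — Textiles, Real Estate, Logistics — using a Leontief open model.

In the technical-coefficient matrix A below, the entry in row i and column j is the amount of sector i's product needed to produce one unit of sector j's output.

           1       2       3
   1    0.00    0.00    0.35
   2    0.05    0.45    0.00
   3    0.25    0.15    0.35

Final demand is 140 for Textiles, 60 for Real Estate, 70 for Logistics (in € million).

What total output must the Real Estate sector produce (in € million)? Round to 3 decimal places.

x_2 = 128.851

I − A =
  [   1.00     0.00    -0.35]
  [  -0.05     0.55     0.00]
  [  -0.25    -0.15     0.65]
Cofactors of I−A, C_ij = (−1)^(i+j)·(minor ij) (rows/columns in the sector order above):
  C_11 = (0.55)(0.65) − (0.00)(-0.15) = 0.3575
  C_12 = −[(-0.05)(0.65) − (0.00)(-0.25)] = 0.0325
  C_13 = (-0.05)(-0.15) − (0.55)(-0.25) = 0.1450
  C_21 = −[(0.00)(0.65) − (-0.35)(-0.15)] = 0.0525
  C_22 = (1.00)(0.65) − (-0.35)(-0.25) = 0.5625
  C_23 = −[(1.00)(-0.15) − (0.00)(-0.25)] = 0.1500
  C_31 = (0.00)(0.00) − (-0.35)(0.55) = 0.1925
  C_32 = −[(1.00)(0.00) − (-0.35)(-0.05)] = 0.0175
  C_33 = (1.00)(0.55) − (0.00)(-0.05) = 0.5500
det(I−A) = Σ_j (I−A)_1j·C_1j = (1.00)(0.3575) + (0.00)(0.0325) + (-0.35)(0.1450) = 0.30675
adj(I−A) = Cᵀ =
  [ 0.3575   0.0525   0.1925]
  [ 0.0325   0.5625   0.0175]
  [ 0.1450   0.1500   0.5500]
(I − A)⁻¹ = adj(I−A) / det(I−A) ≈
  [   1.1654     0.1711     0.6275]
  [   0.1059     1.8337     0.0570]
  [   0.4727     0.4890     1.7930]
x = (I − A)⁻¹ d = adj(I−A)·d / det(I−A), with det(I−A) = 0.30675:
  x_1 = (0.3575·140 + 0.0525·60 + 0.1925·70) / 0.30675 = 66.675 / 0.30675 ≈ 217.359
  x_2 = (0.0325·140 + 0.5625·60 + 0.0175·70) / 0.30675 = 39.525 / 0.30675 ≈ 128.851
  x_3 = (0.1450·140 + 0.1500·60 + 0.5500·70) / 0.30675 = 67.80 / 0.30675 ≈ 221.027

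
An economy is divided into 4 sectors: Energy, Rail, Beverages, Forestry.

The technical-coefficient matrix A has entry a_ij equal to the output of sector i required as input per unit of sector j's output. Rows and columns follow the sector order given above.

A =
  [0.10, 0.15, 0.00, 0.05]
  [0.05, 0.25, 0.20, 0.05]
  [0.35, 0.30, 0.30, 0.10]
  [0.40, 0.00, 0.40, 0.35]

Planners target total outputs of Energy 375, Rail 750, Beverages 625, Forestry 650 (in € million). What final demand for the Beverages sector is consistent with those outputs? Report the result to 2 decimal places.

d_3 = 16.25

I − A =
  [   0.90    -0.15     0.00    -0.05]
  [  -0.05     0.75    -0.20    -0.05]
  [  -0.35    -0.30     0.70    -0.10]
  [  -0.40     0.00    -0.40     0.65]
d = (I − A) x:
  d_1 = (+0.90)·375 + (-0.15)·750 + (+0.00)·625 + (-0.05)·650 = 192.50
  d_2 = (-0.05)·375 + (+0.75)·750 + (-0.20)·625 + (-0.05)·650 = 386.25
  d_3 = (-0.35)·375 + (-0.30)·750 + (+0.70)·625 + (-0.10)·650 = 16.25
  d_4 = (-0.40)·375 + (+0.00)·750 + (-0.40)·625 + (+0.65)·650 = 22.50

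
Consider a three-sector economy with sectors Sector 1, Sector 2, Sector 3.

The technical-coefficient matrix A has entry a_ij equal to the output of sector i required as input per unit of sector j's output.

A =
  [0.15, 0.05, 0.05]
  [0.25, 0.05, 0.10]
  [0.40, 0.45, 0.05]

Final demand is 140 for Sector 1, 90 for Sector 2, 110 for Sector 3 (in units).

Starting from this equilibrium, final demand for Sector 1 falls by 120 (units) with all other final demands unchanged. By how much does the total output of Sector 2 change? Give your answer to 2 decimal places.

I − A =
  [   0.85    -0.05    -0.05]
  [  -0.25     0.95    -0.10]
  [  -0.40    -0.45     0.95]
Cofactors of I−A, C_ij = (−1)^(i+j)·(minor ij) (rows/columns in the sector order above):
  C_11 = (0.95)(0.95) − (-0.10)(-0.45) = 0.8575
  C_12 = −[(-0.25)(0.95) − (-0.10)(-0.40)] = 0.2775
  C_13 = (-0.25)(-0.45) − (0.95)(-0.40) = 0.4925
  C_21 = −[(-0.05)(0.95) − (-0.05)(-0.45)] = 0.0700
  C_22 = (0.85)(0.95) − (-0.05)(-0.40) = 0.7875
  C_23 = −[(0.85)(-0.45) − (-0.05)(-0.40)] = 0.4025
  C_31 = (-0.05)(-0.10) − (-0.05)(0.95) = 0.0525
  C_32 = −[(0.85)(-0.10) − (-0.05)(-0.25)] = 0.0975
  C_33 = (0.85)(0.95) − (-0.05)(-0.25) = 0.7950
det(I−A) = Σ_j (I−A)_1j·C_1j = (0.85)(0.8575) + (-0.05)(0.2775) + (-0.05)(0.4925) = 0.690375
adj(I−A) = Cᵀ =
  [ 0.8575   0.0700   0.0525]
  [ 0.2775   0.7875   0.0975]
  [ 0.4925   0.4025   0.7950]
(I − A)⁻¹ = adj(I−A) / det(I−A) ≈
  [   1.2421     0.1014     0.0760]
  [   0.4020     1.1407     0.1412]
  [   0.7134     0.5830     1.1515]
Δx = (I − A)⁻¹ Δd with Δd having -120 in the Sector 1 component and 0 elsewhere.
So Δx_2 = L_21 · (-120), where L_21 = adj(I−A)_21 / det(I−A) = 0.2775 / 0.690375.
Δx_2 = 0.2775 × (-120) / 0.690375 = -33.30 / 0.690375 ≈ -48.23.

Δx_2 = -48.23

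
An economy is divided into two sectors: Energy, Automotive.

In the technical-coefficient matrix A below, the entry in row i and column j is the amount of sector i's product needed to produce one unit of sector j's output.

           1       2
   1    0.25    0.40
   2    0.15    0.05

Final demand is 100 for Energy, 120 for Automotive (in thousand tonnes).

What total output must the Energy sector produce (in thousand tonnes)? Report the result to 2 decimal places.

I − A =
  [   0.75    -0.40]
  [  -0.15     0.95]
det(I−A) = (0.75)(0.95) − (-0.40)(-0.15) = 0.6525
adj(I−A) = [[0.95, 0.40], [0.15, 0.75]]
(I − A)⁻¹ = adj(I−A) / det(I−A) ≈
  [   1.4559     0.6130]
  [   0.2299     1.1494]
x = (I − A)⁻¹ d = adj(I−A)·d / det(I−A), with det(I−A) = 0.6525:
  x_1 = (0.95·100 + 0.40·120) / 0.6525 = 143.00 / 0.6525 ≈ 219.16
  x_2 = (0.15·100 + 0.75·120) / 0.6525 = 105.00 / 0.6525 ≈ 160.92

x_1 = 219.16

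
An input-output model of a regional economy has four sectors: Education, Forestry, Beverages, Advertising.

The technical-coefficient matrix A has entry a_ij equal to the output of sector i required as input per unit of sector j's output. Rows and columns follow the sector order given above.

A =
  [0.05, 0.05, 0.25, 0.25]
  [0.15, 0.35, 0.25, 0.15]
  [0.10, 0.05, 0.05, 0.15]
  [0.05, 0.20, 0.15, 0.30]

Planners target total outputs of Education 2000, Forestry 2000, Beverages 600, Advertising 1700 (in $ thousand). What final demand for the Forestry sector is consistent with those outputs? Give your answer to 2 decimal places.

d_F = 595.00

I − A =
  [   0.95    -0.05    -0.25    -0.25]
  [  -0.15     0.65    -0.25    -0.15]
  [  -0.10    -0.05     0.95    -0.15]
  [  -0.05    -0.20    -0.15     0.70]
d = (I − A) x:
  d_E = (+0.95)·2000 + (-0.05)·2000 + (-0.25)·600 + (-0.25)·1700 = 1225.00
  d_F = (-0.15)·2000 + (+0.65)·2000 + (-0.25)·600 + (-0.15)·1700 = 595.00
  d_B = (-0.10)·2000 + (-0.05)·2000 + (+0.95)·600 + (-0.15)·1700 = 15.00
  d_A = (-0.05)·2000 + (-0.20)·2000 + (-0.15)·600 + (+0.70)·1700 = 600.00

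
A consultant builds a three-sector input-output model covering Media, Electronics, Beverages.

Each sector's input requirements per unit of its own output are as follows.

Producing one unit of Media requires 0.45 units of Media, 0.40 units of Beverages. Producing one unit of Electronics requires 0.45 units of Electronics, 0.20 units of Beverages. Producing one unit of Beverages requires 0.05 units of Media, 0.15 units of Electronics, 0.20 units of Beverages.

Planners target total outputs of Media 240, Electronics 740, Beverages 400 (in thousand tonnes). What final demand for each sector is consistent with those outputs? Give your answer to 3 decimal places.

d_1 = 112.000, d_2 = 347.000, d_3 = 76.000

I − A =
  [   0.55     0.00    -0.05]
  [   0.00     0.55    -0.15]
  [  -0.40    -0.20     0.80]
d = (I − A) x:
  d_1 = (+0.55)·240 + (+0.00)·740 + (-0.05)·400 = 112.000
  d_2 = (+0.00)·240 + (+0.55)·740 + (-0.15)·400 = 347.000
  d_3 = (-0.40)·240 + (-0.20)·740 + (+0.80)·400 = 76.000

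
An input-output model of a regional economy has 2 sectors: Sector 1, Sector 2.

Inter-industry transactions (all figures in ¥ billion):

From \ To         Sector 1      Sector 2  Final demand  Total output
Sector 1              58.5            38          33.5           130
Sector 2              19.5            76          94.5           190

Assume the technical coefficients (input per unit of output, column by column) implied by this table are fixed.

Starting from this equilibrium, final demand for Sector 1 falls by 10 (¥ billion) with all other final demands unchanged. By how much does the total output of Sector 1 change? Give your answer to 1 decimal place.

Technical coefficients a_ij = z_ij / X_j:
  a_11 = 58.5/130 = 0.45, a_21 = 19.5/130 = 0.15
  a_12 = 38/190 = 0.20, a_22 = 76/190 = 0.40
I − A =
  [   0.55    -0.20]
  [  -0.15     0.60]
det(I−A) = (0.55)(0.60) − (-0.20)(-0.15) = 0.3000
adj(I−A) = [[0.60, 0.20], [0.15, 0.55]]
(I − A)⁻¹ = adj(I−A) / det(I−A) ≈
  [   2.0000     0.6667]
  [   0.5000     1.8333]
Δx = (I − A)⁻¹ Δd with Δd having -10 in the Sector 1 component and 0 elsewhere.
So Δx_1 = L_11 · (-10), where L_11 = adj(I−A)_11 / det(I−A) = 0.60 / 0.3000.
Δx_1 = 0.60 × (-10) / 0.3000 = -6.00 / 0.3000 = -20.0.

Δx_1 = -20.0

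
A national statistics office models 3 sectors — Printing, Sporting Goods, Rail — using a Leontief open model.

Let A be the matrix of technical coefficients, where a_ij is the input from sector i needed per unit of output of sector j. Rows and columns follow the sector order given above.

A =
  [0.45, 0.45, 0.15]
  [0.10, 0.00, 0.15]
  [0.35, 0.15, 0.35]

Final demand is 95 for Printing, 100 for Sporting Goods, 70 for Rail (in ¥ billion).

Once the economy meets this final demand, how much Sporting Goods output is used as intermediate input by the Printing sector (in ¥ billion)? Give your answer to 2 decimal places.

I − A =
  [   0.55    -0.45    -0.15]
  [  -0.10     1.00    -0.15]
  [  -0.35    -0.15     0.65]
Cofactors of I−A, C_ij = (−1)^(i+j)·(minor ij) (rows/columns in the sector order above):
  C_11 = (1.00)(0.65) − (-0.15)(-0.15) = 0.6275
  C_12 = −[(-0.10)(0.65) − (-0.15)(-0.35)] = 0.1175
  C_13 = (-0.10)(-0.15) − (1.00)(-0.35) = 0.3650
  C_21 = −[(-0.45)(0.65) − (-0.15)(-0.15)] = 0.3150
  C_22 = (0.55)(0.65) − (-0.15)(-0.35) = 0.3050
  C_23 = −[(0.55)(-0.15) − (-0.45)(-0.35)] = 0.2400
  C_31 = (-0.45)(-0.15) − (-0.15)(1.00) = 0.2175
  C_32 = −[(0.55)(-0.15) − (-0.15)(-0.10)] = 0.0975
  C_33 = (0.55)(1.00) − (-0.45)(-0.10) = 0.5050
det(I−A) = Σ_j (I−A)_1j·C_1j = (0.55)(0.6275) + (-0.45)(0.1175) + (-0.15)(0.3650) = 0.2375
adj(I−A) = Cᵀ =
  [ 0.6275   0.3150   0.2175]
  [ 0.1175   0.3050   0.0975]
  [ 0.3650   0.2400   0.5050]
(I − A)⁻¹ = adj(I−A) / det(I−A) ≈
  [   2.6421     1.3263     0.9158]
  [   0.4947     1.2842     0.4105]
  [   1.5368     1.0105     2.1263]
First solve x = (I − A)⁻¹ d = adj(I−A)·d / det(I−A); in particular x_P = (0.6275·95 + 0.3150·100 + 0.2175·70) / 0.2375 = 106.3375 / 0.2375 ≈ 447.7368.
Intermediate flow from S to P: z_SP = a_SP · x_P = 0.10 × 106.3375 / 0.2375 = 10.63375 / 0.2375 ≈ 44.77.

z_SP = 44.77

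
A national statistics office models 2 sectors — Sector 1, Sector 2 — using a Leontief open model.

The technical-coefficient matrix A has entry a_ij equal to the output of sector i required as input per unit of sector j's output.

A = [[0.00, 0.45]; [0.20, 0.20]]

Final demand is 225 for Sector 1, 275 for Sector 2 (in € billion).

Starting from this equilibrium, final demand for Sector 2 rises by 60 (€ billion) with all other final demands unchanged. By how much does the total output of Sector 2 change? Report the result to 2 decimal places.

I − A =
  [   1.00    -0.45]
  [  -0.20     0.80]
det(I−A) = (1.00)(0.80) − (-0.45)(-0.20) = 0.7100
adj(I−A) = [[0.80, 0.45], [0.20, 1.00]]
(I − A)⁻¹ = adj(I−A) / det(I−A) ≈
  [   1.1268     0.6338]
  [   0.2817     1.4085]
Δx = (I − A)⁻¹ Δd with Δd having +60 in the Sector 2 component and 0 elsewhere.
So Δx_2 = L_22 · (+60), where L_22 = adj(I−A)_22 / det(I−A) = 1.00 / 0.7100.
Δx_2 = 1.00 × (+60) / 0.7100 = 60.00 / 0.7100 ≈ 84.51.

Δx_2 = 84.51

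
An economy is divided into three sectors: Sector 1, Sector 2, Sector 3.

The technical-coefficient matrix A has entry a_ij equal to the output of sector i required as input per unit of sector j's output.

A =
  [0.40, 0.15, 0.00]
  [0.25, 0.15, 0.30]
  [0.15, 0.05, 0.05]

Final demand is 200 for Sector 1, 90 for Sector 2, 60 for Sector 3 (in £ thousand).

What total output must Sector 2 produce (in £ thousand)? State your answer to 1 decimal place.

I − A =
  [   0.60    -0.15     0.00]
  [  -0.25     0.85    -0.30]
  [  -0.15    -0.05     0.95]
Cofactors of I−A, C_ij = (−1)^(i+j)·(minor ij) (rows/columns in the sector order above):
  C_11 = (0.85)(0.95) − (-0.30)(-0.05) = 0.7925
  C_12 = −[(-0.25)(0.95) − (-0.30)(-0.15)] = 0.2825
  C_13 = (-0.25)(-0.05) − (0.85)(-0.15) = 0.1400
  C_21 = −[(-0.15)(0.95) − (0.00)(-0.05)] = 0.1425
  C_22 = (0.60)(0.95) − (0.00)(-0.15) = 0.5700
  C_23 = −[(0.60)(-0.05) − (-0.15)(-0.15)] = 0.0525
  C_31 = (-0.15)(-0.30) − (0.00)(0.85) = 0.0450
  C_32 = −[(0.60)(-0.30) − (0.00)(-0.25)] = 0.1800
  C_33 = (0.60)(0.85) − (-0.15)(-0.25) = 0.4725
det(I−A) = Σ_j (I−A)_1j·C_1j = (0.60)(0.7925) + (-0.15)(0.2825) + (0.00)(0.1400) = 0.433125
adj(I−A) = Cᵀ =
  [ 0.7925   0.1425   0.0450]
  [ 0.2825   0.5700   0.1800]
  [ 0.1400   0.0525   0.4725]
(I − A)⁻¹ = adj(I−A) / det(I−A) ≈
  [   1.8297     0.3290     0.1039]
  [   0.6522     1.3160     0.4156]
  [   0.3232     0.1212     1.0909]
x = (I − A)⁻¹ d = adj(I−A)·d / det(I−A), with det(I−A) = 0.433125:
  x_1 = (0.7925·200 + 0.1425·90 + 0.0450·60) / 0.433125 = 174.025 / 0.433125 ≈ 401.8
  x_2 = (0.2825·200 + 0.5700·90 + 0.1800·60) / 0.433125 = 118.60 / 0.433125 ≈ 273.8
  x_3 = (0.1400·200 + 0.0525·90 + 0.4725·60) / 0.433125 = 61.075 / 0.433125 ≈ 141.0

x_2 = 273.8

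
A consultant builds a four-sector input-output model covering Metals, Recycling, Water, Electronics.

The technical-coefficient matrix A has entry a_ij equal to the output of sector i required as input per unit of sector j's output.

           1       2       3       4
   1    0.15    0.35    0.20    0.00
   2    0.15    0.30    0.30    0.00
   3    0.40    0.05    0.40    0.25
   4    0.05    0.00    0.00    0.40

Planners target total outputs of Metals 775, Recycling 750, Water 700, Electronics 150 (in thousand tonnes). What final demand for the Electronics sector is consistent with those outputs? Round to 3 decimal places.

d_4 = 51.250

I − A =
  [   0.85    -0.35    -0.20     0.00]
  [  -0.15     0.70    -0.30     0.00]
  [  -0.40    -0.05     0.60    -0.25]
  [  -0.05     0.00     0.00     0.60]
d = (I − A) x:
  d_1 = (+0.85)·775 + (-0.35)·750 + (-0.20)·700 + (+0.00)·150 = 256.250
  d_2 = (-0.15)·775 + (+0.70)·750 + (-0.30)·700 + (+0.00)·150 = 198.750
  d_3 = (-0.40)·775 + (-0.05)·750 + (+0.60)·700 + (-0.25)·150 = 35.000
  d_4 = (-0.05)·775 + (+0.00)·750 + (+0.00)·700 + (+0.60)·150 = 51.250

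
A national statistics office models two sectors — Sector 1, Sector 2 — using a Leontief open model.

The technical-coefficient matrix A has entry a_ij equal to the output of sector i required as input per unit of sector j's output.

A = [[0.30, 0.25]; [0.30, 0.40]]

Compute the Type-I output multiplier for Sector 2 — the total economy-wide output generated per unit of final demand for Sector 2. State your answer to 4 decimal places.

m_2 = 2.7536

I − A =
  [   0.70    -0.25]
  [  -0.30     0.60]
det(I−A) = (0.70)(0.60) − (-0.25)(-0.30) = 0.3450
adj(I−A) = [[0.60, 0.25], [0.30, 0.70]]
(I − A)⁻¹ = adj(I−A) / det(I−A) ≈
  [   1.73913     0.72464]
  [   0.86957     2.02899]
The output multiplier for sector j is the column-j sum of the Leontief inverse (I − A)⁻¹ = adj(I−A) / det(I−A).
Column 2 of adj(I−A): (0.25, 0.70); det(I−A) = 0.3450.
m_2 = (0.25 + 0.70) / 0.3450 = 0.95 / 0.3450 ≈ 2.7536.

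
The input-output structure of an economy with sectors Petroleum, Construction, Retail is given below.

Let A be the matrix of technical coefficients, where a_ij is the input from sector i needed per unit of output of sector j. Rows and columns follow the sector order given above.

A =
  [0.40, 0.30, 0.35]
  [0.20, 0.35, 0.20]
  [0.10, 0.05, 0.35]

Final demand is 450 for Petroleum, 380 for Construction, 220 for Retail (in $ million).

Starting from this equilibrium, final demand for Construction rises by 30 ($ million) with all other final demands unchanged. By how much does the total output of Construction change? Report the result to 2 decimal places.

I − A =
  [   0.60    -0.30    -0.35]
  [  -0.20     0.65    -0.20]
  [  -0.10    -0.05     0.65]
Cofactors of I−A, C_ij = (−1)^(i+j)·(minor ij) (rows/columns in the sector order above):
  C_11 = (0.65)(0.65) − (-0.20)(-0.05) = 0.4125
  C_12 = −[(-0.20)(0.65) − (-0.20)(-0.10)] = 0.1500
  C_13 = (-0.20)(-0.05) − (0.65)(-0.10) = 0.0750
  C_21 = −[(-0.30)(0.65) − (-0.35)(-0.05)] = 0.2125
  C_22 = (0.60)(0.65) − (-0.35)(-0.10) = 0.3550
  C_23 = −[(0.60)(-0.05) − (-0.30)(-0.10)] = 0.0600
  C_31 = (-0.30)(-0.20) − (-0.35)(0.65) = 0.2875
  C_32 = −[(0.60)(-0.20) − (-0.35)(-0.20)] = 0.1900
  C_33 = (0.60)(0.65) − (-0.30)(-0.20) = 0.3300
det(I−A) = Σ_j (I−A)_1j·C_1j = (0.60)(0.4125) + (-0.30)(0.1500) + (-0.35)(0.0750) = 0.17625
adj(I−A) = Cᵀ =
  [ 0.4125   0.2125   0.2875]
  [ 0.1500   0.3550   0.1900]
  [ 0.0750   0.0600   0.3300]
(I − A)⁻¹ = adj(I−A) / det(I−A) ≈
  [   2.3404     1.2057     1.6312]
  [   0.8511     2.0142     1.0780]
  [   0.4255     0.3404     1.8723]
Δx = (I − A)⁻¹ Δd with Δd having +30 in the Construction component and 0 elsewhere.
So Δx_2 = L_22 · (+30), where L_22 = adj(I−A)_22 / det(I−A) = 0.3550 / 0.17625.
Δx_2 = 0.3550 × (+30) / 0.17625 = 10.65 / 0.17625 ≈ 60.43.

Δx_2 = 60.43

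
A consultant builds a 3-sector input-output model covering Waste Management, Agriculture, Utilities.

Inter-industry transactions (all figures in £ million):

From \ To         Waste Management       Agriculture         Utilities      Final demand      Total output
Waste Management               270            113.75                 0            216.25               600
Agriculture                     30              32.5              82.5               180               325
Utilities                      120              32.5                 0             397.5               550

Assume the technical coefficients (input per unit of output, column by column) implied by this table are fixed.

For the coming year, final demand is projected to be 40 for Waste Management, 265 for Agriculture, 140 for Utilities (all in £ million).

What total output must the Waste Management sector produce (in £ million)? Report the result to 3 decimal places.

Technical coefficients a_ij = z_ij / X_j:
  a_WW = 270/600 = 0.45, a_AW = 30/600 = 0.05, a_UW = 120/600 = 0.20
  a_WA = 113.75/325 = 0.35, a_AA = 32.5/325 = 0.10, a_UA = 32.5/325 = 0.10
  a_WU = 0/550 = 0.00, a_AU = 82.5/550 = 0.15, a_UU = 0/550 = 0.00
I − A =
  [   0.55    -0.35     0.00]
  [  -0.05     0.90    -0.15]
  [  -0.20    -0.10     1.00]
Cofactors of I−A, C_ij = (−1)^(i+j)·(minor ij) (rows/columns in the sector order above):
  C_11 = (0.90)(1.00) − (-0.15)(-0.10) = 0.8850
  C_12 = −[(-0.05)(1.00) − (-0.15)(-0.20)] = 0.0800
  C_13 = (-0.05)(-0.10) − (0.90)(-0.20) = 0.1850
  C_21 = −[(-0.35)(1.00) − (0.00)(-0.10)] = 0.3500
  C_22 = (0.55)(1.00) − (0.00)(-0.20) = 0.5500
  C_23 = −[(0.55)(-0.10) − (-0.35)(-0.20)] = 0.1250
  C_31 = (-0.35)(-0.15) − (0.00)(0.90) = 0.0525
  C_32 = −[(0.55)(-0.15) − (0.00)(-0.05)] = 0.0825
  C_33 = (0.55)(0.90) − (-0.35)(-0.05) = 0.4775
det(I−A) = Σ_j (I−A)_1j·C_1j = (0.55)(0.8850) + (-0.35)(0.0800) + (0.00)(0.1850) = 0.45875
adj(I−A) = Cᵀ =
  [ 0.8850   0.3500   0.0525]
  [ 0.0800   0.5500   0.0825]
  [ 0.1850   0.1250   0.4775]
(I − A)⁻¹ = adj(I−A) / det(I−A) ≈
  [   1.9292     0.7629     0.1144]
  [   0.1744     1.1989     0.1798]
  [   0.4033     0.2725     1.0409]
x = (I − A)⁻¹ d = adj(I−A)·d / det(I−A), with det(I−A) = 0.45875:
  x_W = (0.8850·40 + 0.3500·265 + 0.0525·140) / 0.45875 = 135.50 / 0.45875 ≈ 295.368
  x_A = (0.0800·40 + 0.5500·265 + 0.0825·140) / 0.45875 = 160.50 / 0.45875 ≈ 349.864
  x_U = (0.1850·40 + 0.1250·265 + 0.4775·140) / 0.45875 = 107.375 / 0.45875 ≈ 234.060

x_W = 295.368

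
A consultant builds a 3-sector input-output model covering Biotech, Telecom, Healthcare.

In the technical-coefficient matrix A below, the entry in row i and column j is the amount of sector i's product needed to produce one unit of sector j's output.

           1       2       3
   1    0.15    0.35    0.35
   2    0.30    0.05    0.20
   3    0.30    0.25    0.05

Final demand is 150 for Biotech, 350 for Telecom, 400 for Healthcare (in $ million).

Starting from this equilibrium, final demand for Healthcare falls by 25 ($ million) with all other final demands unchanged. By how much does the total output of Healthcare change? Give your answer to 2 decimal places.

Δx_3 = -36.75

I − A =
  [   0.85    -0.35    -0.35]
  [  -0.30     0.95    -0.20]
  [  -0.30    -0.25     0.95]
Cofactors of I−A, C_ij = (−1)^(i+j)·(minor ij) (rows/columns in the sector order above):
  C_11 = (0.95)(0.95) − (-0.20)(-0.25) = 0.8525
  C_12 = −[(-0.30)(0.95) − (-0.20)(-0.30)] = 0.3450
  C_13 = (-0.30)(-0.25) − (0.95)(-0.30) = 0.3600
  C_21 = −[(-0.35)(0.95) − (-0.35)(-0.25)] = 0.4200
  C_22 = (0.85)(0.95) − (-0.35)(-0.30) = 0.7025
  C_23 = −[(0.85)(-0.25) − (-0.35)(-0.30)] = 0.3175
  C_31 = (-0.35)(-0.20) − (-0.35)(0.95) = 0.4025
  C_32 = −[(0.85)(-0.20) − (-0.35)(-0.30)] = 0.2750
  C_33 = (0.85)(0.95) − (-0.35)(-0.30) = 0.7025
det(I−A) = Σ_j (I−A)_1j·C_1j = (0.85)(0.8525) + (-0.35)(0.3450) + (-0.35)(0.3600) = 0.477875
adj(I−A) = Cᵀ =
  [ 0.8525   0.4200   0.4025]
  [ 0.3450   0.7025   0.2750]
  [ 0.3600   0.3175   0.7025]
(I − A)⁻¹ = adj(I−A) / det(I−A) ≈
  [   1.7839     0.8789     0.8423]
  [   0.7219     1.4700     0.5755]
  [   0.7533     0.6644     1.4700]
Δx = (I − A)⁻¹ Δd with Δd having -25 in the Healthcare component and 0 elsewhere.
So Δx_3 = L_33 · (-25), where L_33 = adj(I−A)_33 / det(I−A) = 0.7025 / 0.477875.
Δx_3 = 0.7025 × (-25) / 0.477875 = -17.5625 / 0.477875 ≈ -36.75.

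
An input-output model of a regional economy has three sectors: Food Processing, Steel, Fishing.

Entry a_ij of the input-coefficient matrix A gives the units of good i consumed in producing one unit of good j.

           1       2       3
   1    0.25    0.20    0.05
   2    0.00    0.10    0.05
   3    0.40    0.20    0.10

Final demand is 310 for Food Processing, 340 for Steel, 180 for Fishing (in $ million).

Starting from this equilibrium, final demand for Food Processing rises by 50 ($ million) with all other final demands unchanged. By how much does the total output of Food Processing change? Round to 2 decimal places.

Δx_1 = 69.20

I − A =
  [   0.75    -0.20    -0.05]
  [   0.00     0.90    -0.05]
  [  -0.40    -0.20     0.90]
Cofactors of I−A, C_ij = (−1)^(i+j)·(minor ij) (rows/columns in the sector order above):
  C_11 = (0.90)(0.90) − (-0.05)(-0.20) = 0.8000
  C_12 = −[(0.00)(0.90) − (-0.05)(-0.40)] = 0.0200
  C_13 = (0.00)(-0.20) − (0.90)(-0.40) = 0.3600
  C_21 = −[(-0.20)(0.90) − (-0.05)(-0.20)] = 0.1900
  C_22 = (0.75)(0.90) − (-0.05)(-0.40) = 0.6550
  C_23 = −[(0.75)(-0.20) − (-0.20)(-0.40)] = 0.2300
  C_31 = (-0.20)(-0.05) − (-0.05)(0.90) = 0.0550
  C_32 = −[(0.75)(-0.05) − (-0.05)(0.00)] = 0.0375
  C_33 = (0.75)(0.90) − (-0.20)(0.00) = 0.6750
det(I−A) = Σ_j (I−A)_1j·C_1j = (0.75)(0.8000) + (-0.20)(0.0200) + (-0.05)(0.3600) = 0.5780
adj(I−A) = Cᵀ =
  [ 0.8000   0.1900   0.0550]
  [ 0.0200   0.6550   0.0375]
  [ 0.3600   0.2300   0.6750]
(I − A)⁻¹ = adj(I−A) / det(I−A) ≈
  [   1.3841     0.3287     0.0952]
  [   0.0346     1.1332     0.0649]
  [   0.6228     0.3979     1.1678]
Δx = (I − A)⁻¹ Δd with Δd having +50 in the Food Processing component and 0 elsewhere.
So Δx_1 = L_11 · (+50), where L_11 = adj(I−A)_11 / det(I−A) = 0.8000 / 0.5780.
Δx_1 = 0.8000 × (+50) / 0.5780 = 40.00 / 0.5780 ≈ 69.20.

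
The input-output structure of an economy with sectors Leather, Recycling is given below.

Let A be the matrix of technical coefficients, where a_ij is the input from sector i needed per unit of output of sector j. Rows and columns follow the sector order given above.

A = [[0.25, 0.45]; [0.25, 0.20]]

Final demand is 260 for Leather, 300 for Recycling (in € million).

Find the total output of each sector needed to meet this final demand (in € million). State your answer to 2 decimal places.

I − A =
  [   0.75    -0.45]
  [  -0.25     0.80]
det(I−A) = (0.75)(0.80) − (-0.45)(-0.25) = 0.4875
adj(I−A) = [[0.80, 0.45], [0.25, 0.75]]
(I − A)⁻¹ = adj(I−A) / det(I−A) ≈
  [   1.6410     0.9231]
  [   0.5128     1.5385]
x = (I − A)⁻¹ d = adj(I−A)·d / det(I−A), with det(I−A) = 0.4875:
  x_1 = (0.80·260 + 0.45·300) / 0.4875 = 343.00 / 0.4875 ≈ 703.59
  x_2 = (0.25·260 + 0.75·300) / 0.4875 = 290.00 / 0.4875 ≈ 594.87

x_1 = 703.59, x_2 = 594.87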